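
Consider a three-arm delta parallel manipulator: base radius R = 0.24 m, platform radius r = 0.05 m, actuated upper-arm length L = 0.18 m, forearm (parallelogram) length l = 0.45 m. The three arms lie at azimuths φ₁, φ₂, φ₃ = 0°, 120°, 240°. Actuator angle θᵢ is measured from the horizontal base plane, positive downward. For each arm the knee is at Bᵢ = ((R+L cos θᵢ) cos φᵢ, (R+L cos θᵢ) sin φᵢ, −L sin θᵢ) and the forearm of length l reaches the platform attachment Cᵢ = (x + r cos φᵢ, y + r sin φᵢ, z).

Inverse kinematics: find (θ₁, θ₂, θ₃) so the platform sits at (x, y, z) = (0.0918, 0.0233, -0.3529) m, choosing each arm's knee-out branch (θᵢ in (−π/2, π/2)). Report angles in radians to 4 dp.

θ₁ = -0.0002, θ₂ = 0.6111, θ₃ = 0.7852

φ1=0.0° → target in arm frame (0.0918, 0.0233)
  e−x'=0.0982;  (l²−L²−(e−x')²−y'²−z²)/2L = 0.0983
  θ1 = atan2(B,A) + arccos(C/0.3663) = -0.0002
φ2=120.0° → target in arm frame (-0.0257, -0.0912)
  A=0.2157, B=-0.3529, C=(l²−L²−A²−y'²−z²)/(2L)=-0.0258
  √(A²+B²)=0.4136;  θ2 = -1.0221+1.6332 ≈ 0.6111
arm 3 (φ=240.0°): x'=-0.0661, y'=0.0679
  A=0.2561, B=-0.3529, C=(l²−L²−A²−y'²−z²)/(2L)=-0.0684
  √(A²+B²)=0.4360;  θ3 = -0.9431+1.7283 ≈ 0.7852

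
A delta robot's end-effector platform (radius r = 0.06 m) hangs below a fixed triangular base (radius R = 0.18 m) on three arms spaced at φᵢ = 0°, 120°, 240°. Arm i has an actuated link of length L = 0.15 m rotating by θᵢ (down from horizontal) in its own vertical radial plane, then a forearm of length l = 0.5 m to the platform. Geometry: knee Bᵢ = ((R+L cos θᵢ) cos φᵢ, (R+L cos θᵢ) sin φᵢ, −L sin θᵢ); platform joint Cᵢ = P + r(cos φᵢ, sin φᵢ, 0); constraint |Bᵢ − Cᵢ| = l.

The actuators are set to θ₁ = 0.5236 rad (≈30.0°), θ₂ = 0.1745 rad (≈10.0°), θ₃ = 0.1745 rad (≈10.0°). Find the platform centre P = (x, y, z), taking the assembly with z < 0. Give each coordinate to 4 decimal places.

(-0.0647, 0.0000, -0.4636)

O1 = (0.2499·cos0.0°, 0.2499·sin0.0°, -0.0750) = (0.2499, 0.0000, -0.0750)
φ2=120.0°: virtual centre (-0.1339, 0.2319, -0.0260), radius l
arm 3 at φ=240.0°: ρ3 = 0.2677;  O3 = (-0.1339, -0.2319, -0.0260)
subtract pairs → two planes through P
linear system: -0.7675x+0.4637y = 0.0043−0.0979z; -0.7675x+-0.4637y = 0.0043−0.0979z
Cramer: x(z) = -0.0056+0.1276z;  y(z) = 0.0000-0.0000z
quadratic in z: (1.0163)z²+(0.0848)z+(-0.1791)=0, √Δ=0.8575 → z ∈ {-0.4636, 0.3801}; z = -0.4636 (taking z<0)
x = -0.0647, y = 0.0000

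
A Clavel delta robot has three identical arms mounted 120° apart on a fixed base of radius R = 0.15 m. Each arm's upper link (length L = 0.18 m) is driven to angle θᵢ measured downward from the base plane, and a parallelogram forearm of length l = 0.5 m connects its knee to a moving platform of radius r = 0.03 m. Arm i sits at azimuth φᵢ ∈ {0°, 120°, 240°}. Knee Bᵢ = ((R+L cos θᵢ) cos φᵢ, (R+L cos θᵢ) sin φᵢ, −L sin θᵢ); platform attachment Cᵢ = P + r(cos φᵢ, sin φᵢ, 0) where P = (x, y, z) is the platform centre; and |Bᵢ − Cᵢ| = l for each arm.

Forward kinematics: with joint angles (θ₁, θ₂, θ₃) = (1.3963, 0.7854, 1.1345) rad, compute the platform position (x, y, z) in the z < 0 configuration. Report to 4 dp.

centre 1 = (0.1513·cos0.0°, 0.1513·sin0.0°, -0.1773) = (0.1513, 0.0000, -0.1773)
centre 2 = (0.2473·cos120.0°, 0.2473·sin120.0°, -0.1273) = (-0.1236, 0.2141, -0.1273)
φ3=240.0°: virtual centre (-0.0980, -0.1698, -0.1631), radius l
|centre ₂|²−|centre ₁|² = 0.0230;  |centre ₃|²−|centre ₁|² = 0.0108
plane₁₂: -0.5498x+0.4283y+0.1000z = 0.0230
Cramer: x(z) = -0.0311+0.1151z;  y(z) = 0.0139-0.0857z
into |P−centre ₁|² = l²: 1.0206z² + 0.3102z + -0.1851 = 0;  Δ = 0.8520;  z = -0.6042 or 0.3003 → z<0 root = -0.6042
x = -0.1006, y = 0.0657

(-0.1006, 0.0657, -0.6042)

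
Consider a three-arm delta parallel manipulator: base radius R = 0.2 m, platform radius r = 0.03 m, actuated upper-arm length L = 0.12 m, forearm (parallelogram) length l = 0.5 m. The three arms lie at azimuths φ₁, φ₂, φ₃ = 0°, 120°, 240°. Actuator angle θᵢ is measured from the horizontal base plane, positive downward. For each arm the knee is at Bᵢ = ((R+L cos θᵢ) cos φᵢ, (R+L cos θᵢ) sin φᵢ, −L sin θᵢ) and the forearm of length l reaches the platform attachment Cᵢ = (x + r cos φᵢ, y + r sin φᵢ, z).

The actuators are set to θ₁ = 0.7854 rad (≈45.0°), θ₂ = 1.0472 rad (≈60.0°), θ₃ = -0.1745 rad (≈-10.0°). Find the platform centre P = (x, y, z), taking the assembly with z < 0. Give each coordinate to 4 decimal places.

φ1=0.0°: virtual centre (0.2549, 0.0000, -0.0849), radius l
arm 2 at φ=120.0°: ρ2 = 0.2300;  centre 2 = (-0.1150, 0.1992, -0.1039)
centre 3 = (0.2882·cos240.0°, 0.2882·sin240.0°, 0.0208) = (-0.1441, -0.2496, 0.0208)
|centre ₂|²−|centre ₁|² = -0.0084;  |centre ₃|²−|centre ₁|² = 0.0113
plane₁₂: -0.7397x+0.3984y+-0.0381z = -0.0084
Cramer: x(z) = -0.0004+0.0948z;  y(z) = -0.0220+0.2719z
into |P−centre ₁|² = l²: 1.0829z² + 0.1093z + -0.1771 = 0;  Δ = 0.7793;  z = -0.4581 or 0.3571 → z<0 root = -0.4581
x = -0.0439, y = -0.1465

(-0.0439, -0.1465, -0.4581)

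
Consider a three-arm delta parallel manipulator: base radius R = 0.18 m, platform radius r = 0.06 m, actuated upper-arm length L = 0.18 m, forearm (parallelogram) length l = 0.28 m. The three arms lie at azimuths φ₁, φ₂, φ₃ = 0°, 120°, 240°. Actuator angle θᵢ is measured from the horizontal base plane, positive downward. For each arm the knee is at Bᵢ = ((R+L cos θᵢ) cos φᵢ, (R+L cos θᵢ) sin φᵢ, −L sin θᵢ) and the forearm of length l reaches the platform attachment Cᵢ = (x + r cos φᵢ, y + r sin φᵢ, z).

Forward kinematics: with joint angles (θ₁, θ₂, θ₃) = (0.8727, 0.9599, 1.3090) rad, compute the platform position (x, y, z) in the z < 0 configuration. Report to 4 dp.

(0.0411, 0.0497, -0.3330)

φ1=0.0°: virtual centre (0.2357, 0.0000, -0.1379), radius l
S2 = (0.2232·cos120.0°, 0.2232·sin120.0°, -0.1474) = (-0.1116, 0.1933, -0.1474)
φ3=240.0°: virtual centre (-0.0833, -0.1443, -0.1739), radius l
eliminate P² terms by subtracting sphere 1 from 2 and 3
linear system: -0.6946x+0.3867y = -0.0030−-0.0191z; -0.6380x+-0.2885y = -0.0166−-0.0719z
Cramer: x(z) = 0.0163-0.0746z;  y(z) = 0.0215-0.0845z
quadratic in z: (1.0127)z²+(0.3049)z+(-0.0108)=0, √Δ=0.3696 → z ∈ {-0.3330, 0.0320}; z = -0.3330 (taking z<0)
x = 0.0411, y = 0.0497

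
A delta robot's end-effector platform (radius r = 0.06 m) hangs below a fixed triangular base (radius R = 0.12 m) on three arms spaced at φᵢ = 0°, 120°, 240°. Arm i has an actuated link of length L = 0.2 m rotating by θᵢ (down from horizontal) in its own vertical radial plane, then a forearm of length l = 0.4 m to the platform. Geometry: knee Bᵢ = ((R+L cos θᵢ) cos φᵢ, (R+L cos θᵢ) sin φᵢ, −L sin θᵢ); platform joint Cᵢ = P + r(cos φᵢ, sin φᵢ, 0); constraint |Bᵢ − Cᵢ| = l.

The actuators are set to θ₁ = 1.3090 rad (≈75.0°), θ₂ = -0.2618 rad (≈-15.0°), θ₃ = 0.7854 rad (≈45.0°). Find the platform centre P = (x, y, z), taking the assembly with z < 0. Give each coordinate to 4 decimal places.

centre 1 = (0.1118·cos0.0°, 0.1118·sin0.0°, -0.1932) = (0.1118, 0.0000, -0.1932)
arm 2 at φ=120.0°: (R−r)+L cos θ2 = 0.2532;  centre 2 = (-0.1266, 0.2193, 0.0518)
centre 3 = (0.2014·cos240.0°, 0.2014·sin240.0°, -0.1414) = (-0.1007, -0.1744, -0.1414)
eliminate P² terms by subtracting sphere 1 from 2 and 3
linear system: -0.4767x+0.4385y = 0.0170−0.4899z; -0.4249x+-0.3489y = 0.0108−0.1035z
det = 0.3527;  x = -0.0302+0.6134z,  y = 0.0059+-0.4504z
quadratic in z: (1.5790)z²+(0.2069)z+(-0.1025)=0, √Δ=0.8308 → z ∈ {-0.3286, 0.1975}; z = -0.3286 (taking z<0)
x = -0.2317, y = 0.1539

(-0.2317, 0.1539, -0.3286)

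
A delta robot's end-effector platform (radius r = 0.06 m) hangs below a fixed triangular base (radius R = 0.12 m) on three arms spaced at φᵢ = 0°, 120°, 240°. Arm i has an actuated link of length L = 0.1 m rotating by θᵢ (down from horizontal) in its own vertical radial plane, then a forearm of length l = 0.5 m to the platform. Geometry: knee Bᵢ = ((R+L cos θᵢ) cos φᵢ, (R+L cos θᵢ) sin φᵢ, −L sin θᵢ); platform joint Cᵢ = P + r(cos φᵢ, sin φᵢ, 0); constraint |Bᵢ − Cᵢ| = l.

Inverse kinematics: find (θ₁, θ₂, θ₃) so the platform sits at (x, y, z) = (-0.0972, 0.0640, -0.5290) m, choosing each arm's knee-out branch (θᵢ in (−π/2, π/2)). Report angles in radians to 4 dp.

rotate P by −φ1: (-0.0972, 0.0640, -0.5290)
  A cos θ + B sin θ = C:  0.1572·cos θ + -0.5290·sin θ = -0.3432
  θ1 = atan2(B,A) + arccos(C/0.5519) = 0.9601
φ2=120.0° → target in arm frame (0.1040, 0.0522)
  e−x'=-0.0440;  (l²−L²−(e−x')²−y'²−z²)/2L = -0.2225
  θ2 = atan2(B,A) + arccos(C/0.5308) = 0.3495
φ3=240.0° → target in arm frame (-0.0068, -0.1162)
  e−x'=0.0668;  (l²−L²−(e−x')²−y'²−z²)/2L = -0.2890
  γ=atan2(-0.5290,0.0668)=-1.4451;  ψ=arccos(-0.5420)=2.1437;  θ3=γ+ψ≈0.6985

θ₁ = 0.9601, θ₂ = 0.3495, θ₃ = 0.6985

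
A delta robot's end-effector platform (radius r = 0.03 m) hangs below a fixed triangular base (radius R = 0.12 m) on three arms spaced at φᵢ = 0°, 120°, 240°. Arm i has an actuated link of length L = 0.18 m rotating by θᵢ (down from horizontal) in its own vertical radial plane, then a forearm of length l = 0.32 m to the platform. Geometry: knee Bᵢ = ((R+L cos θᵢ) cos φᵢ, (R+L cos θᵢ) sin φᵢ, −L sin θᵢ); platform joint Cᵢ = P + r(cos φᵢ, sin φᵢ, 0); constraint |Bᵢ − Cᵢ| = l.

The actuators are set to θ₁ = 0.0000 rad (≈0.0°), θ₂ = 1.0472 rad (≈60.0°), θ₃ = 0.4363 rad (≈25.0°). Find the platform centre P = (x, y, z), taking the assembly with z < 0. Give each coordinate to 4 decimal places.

O1 = (0.2700·cos0.0°, 0.2700·sin0.0°, 0.0000) = (0.2700, 0.0000, 0.0000)
φ2=120.0°: virtual centre (-0.0900, 0.1559, -0.1559), radius l
O3 = (0.2531·cos240.0°, 0.2531·sin240.0°, -0.0761) = (-0.1266, -0.2192, -0.0761)
subtract pairs → two planes through P
linear system: -0.7200x+0.3118y = -0.0162−-0.3118z; -0.7931x+-0.4384y = -0.0030−-0.1521z
det = 0.5630;  x = 0.0143+-0.3271z,  y = -0.0189+0.2447z
into |P−O₁|² = l²: 1.1668z² + 0.1580z + -0.0367 = 0;  Δ = 0.1961;  z = -0.2574 or 0.1220 → z<0 root = -0.2574
x = 0.0985, y = -0.0819

(0.0985, -0.0819, -0.2574)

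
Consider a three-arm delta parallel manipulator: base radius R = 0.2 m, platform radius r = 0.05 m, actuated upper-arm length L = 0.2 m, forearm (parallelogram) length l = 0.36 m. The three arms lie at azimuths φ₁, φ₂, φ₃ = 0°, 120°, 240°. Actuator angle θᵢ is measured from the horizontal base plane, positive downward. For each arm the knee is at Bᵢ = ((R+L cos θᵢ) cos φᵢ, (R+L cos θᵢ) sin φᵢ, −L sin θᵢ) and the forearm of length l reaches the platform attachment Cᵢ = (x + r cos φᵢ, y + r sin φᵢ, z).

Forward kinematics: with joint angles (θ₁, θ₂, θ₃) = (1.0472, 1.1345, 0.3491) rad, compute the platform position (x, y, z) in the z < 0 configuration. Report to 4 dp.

φ1=0.0°: virtual centre (0.2500, 0.0000, -0.1732), radius l
arm 2 at φ=120.0°: e+L cos θ2 = 0.2345;  O2 = (-0.1173, 0.2031, -0.1813)
arm 3 at φ=240.0°: e+L cos θ3 = 0.3379;  O3 = (-0.1690, -0.2927, -0.0684)
subtract pairs → two planes through P
[-0.7345 0.4062 -0.0161]·P = -0.0046;  [-0.8379 -0.5853 0.2096]·P = 0.0264
det = 0.7703;  x = -0.0104+0.0983z,  y = -0.0302+0.2174z
sphere 1 gives Az²+Bz+C=0 with A=1.0569, B=0.2821, C=-0.0309;  B²−4AC=0.2102;  roots -0.3503, 0.0834;  negative root z = -0.3503
x = -0.0448, y = -0.1064

(-0.0448, -0.1064, -0.3503)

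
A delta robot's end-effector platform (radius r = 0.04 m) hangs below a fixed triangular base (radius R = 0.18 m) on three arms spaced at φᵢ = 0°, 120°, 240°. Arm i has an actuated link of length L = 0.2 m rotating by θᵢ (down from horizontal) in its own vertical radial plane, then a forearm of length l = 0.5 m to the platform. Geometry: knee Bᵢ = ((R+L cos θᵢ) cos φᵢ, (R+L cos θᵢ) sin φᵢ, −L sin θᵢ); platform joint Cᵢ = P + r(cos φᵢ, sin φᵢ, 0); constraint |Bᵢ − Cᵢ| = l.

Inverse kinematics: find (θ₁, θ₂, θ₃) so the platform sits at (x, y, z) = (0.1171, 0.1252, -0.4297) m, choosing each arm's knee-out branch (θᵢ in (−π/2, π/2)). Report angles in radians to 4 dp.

θ₁ = 0.0000, θ₂ = 0.2618, θ₃ = 0.9600

φ1=0.0° → target in arm frame (0.1171, 0.1252)
  A cos θ + B sin θ = C:  0.0229·cos θ + -0.4297·sin θ = 0.0229
  θ1 = atan2(B,A) + arccos(C/0.4303) = 0.0000
arm 2 (φ=120.0°): x'=0.0499, y'=-0.1640
  A=0.0901, B=-0.4297, C=(l²−L²−A²−y'²−z²)/(2L)=-0.0242
  θ2 = atan2(B,A) + arccos(C/0.4390) = 0.2618
φ3=240.0° → target in arm frame (-0.1670, 0.0388)
  e−x'=0.3070;  (l²−L²−(e−x')²−y'²−z²)/2L = -0.1760
  θ3 = atan2(B,A) + arccos(C/0.5281) = 0.9600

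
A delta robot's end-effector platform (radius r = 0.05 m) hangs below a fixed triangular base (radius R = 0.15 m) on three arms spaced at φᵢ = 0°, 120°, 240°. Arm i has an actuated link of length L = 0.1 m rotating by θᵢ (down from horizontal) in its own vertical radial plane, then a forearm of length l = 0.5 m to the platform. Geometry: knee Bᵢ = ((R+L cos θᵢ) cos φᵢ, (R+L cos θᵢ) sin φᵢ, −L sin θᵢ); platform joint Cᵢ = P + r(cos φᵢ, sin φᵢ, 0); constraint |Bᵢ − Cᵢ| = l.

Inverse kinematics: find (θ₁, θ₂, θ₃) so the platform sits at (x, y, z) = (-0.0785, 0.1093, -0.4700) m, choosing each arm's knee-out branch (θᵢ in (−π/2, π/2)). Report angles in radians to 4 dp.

θ₁ = 0.6112, θ₂ = -0.2617, θ₃ = 0.5237

rotate P by −φ1: (-0.0785, 0.1093, -0.4700)
  e−x'=0.1785;  (l²−L²−(e−x')²−y'²−z²)/2L = -0.1235
  γ=atan2(-0.4700,0.1785)=-1.2078;  ψ=arccos(-0.2457)=1.8191;  θ1=γ+ψ≈0.6112
φ2=120.0° → target in arm frame (0.1339, 0.0133)
  A cos θ + B sin θ = C:  -0.0339·cos θ + -0.4700·sin θ = 0.0889
  √(A²+B²)=0.4712;  θ2 = -1.6428+1.3811 ≈ -0.2617
arm 3 (φ=240.0°): x'=-0.0554, y'=-0.1226
  A cos θ + B sin θ = C:  0.1554·cos θ + -0.4700·sin θ = -0.1005
  θ3 = atan2(B,A) + arccos(C/0.4950) = 0.5237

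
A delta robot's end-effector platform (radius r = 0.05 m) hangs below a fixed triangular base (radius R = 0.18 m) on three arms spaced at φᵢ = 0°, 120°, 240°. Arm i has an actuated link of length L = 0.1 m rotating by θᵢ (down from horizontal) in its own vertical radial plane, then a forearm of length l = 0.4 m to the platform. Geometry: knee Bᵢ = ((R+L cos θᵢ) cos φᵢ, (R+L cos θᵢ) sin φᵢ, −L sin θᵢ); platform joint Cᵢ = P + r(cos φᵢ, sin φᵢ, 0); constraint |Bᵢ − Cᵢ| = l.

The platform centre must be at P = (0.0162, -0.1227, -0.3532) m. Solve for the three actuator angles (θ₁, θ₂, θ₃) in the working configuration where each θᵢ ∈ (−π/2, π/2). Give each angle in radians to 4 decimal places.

θ₁ = 0.3488, θ₂ = 1.0467, θ₃ = -0.1748

rotate P by −φ1: (0.0162, -0.1227, -0.3532)
  e−x'=0.1138;  (l²−L²−(e−x')²−y'²−z²)/2L = -0.0138
  θ1 = atan2(B,A) + arccos(C/0.3711) = 0.3488
φ2=120.0° → target in arm frame (-0.1144, 0.0473)
  A=0.2444, B=-0.3532, C=(l²−L²−A²−y'²−z²)/(2L)=-0.1835
  γ=atan2(-0.3532,0.2444)=-0.9656;  ψ=arccos(-0.4273)=2.0123;  θ2=γ+ψ≈1.0467
φ3=240.0° → target in arm frame (0.0982, 0.0754)
  A=0.0318, B=-0.3532, C=(l²−L²−A²−y'²−z²)/(2L)=0.0928
  θ3 = atan2(B,A) + arccos(C/0.3546) = -0.1748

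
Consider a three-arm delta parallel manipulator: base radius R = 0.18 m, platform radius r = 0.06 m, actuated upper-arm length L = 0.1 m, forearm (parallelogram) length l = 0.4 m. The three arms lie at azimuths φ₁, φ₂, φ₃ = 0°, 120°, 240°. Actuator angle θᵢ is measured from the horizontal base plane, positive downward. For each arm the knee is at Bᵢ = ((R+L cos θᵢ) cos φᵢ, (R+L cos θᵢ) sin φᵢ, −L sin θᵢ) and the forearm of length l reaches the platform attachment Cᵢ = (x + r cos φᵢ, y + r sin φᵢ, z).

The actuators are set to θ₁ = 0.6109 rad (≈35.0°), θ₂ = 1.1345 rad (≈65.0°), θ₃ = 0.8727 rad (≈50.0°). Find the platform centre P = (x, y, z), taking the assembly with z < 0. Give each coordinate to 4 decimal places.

(0.0518, -0.0307, -0.4268)

φ1=0.0°: virtual centre (0.2019, 0.0000, -0.0574), radius l
φ2=120.0°: virtual centre (-0.0811, 0.1405, -0.0906), radius l
centre 3 = (0.1843·cos240.0°, 0.1843·sin240.0°, -0.0766) = (-0.0921, -0.1596, -0.0766)
eliminate P² terms by subtracting sphere 1 from 2 and 3
plane₁₂: -0.5661x+0.2810y+-0.0665z = -0.0095
Cramer: x(z) = 0.0122-0.0927z;  y(z) = -0.0093+0.0501z
into |P−centre ₁|² = l²: 1.0111z² + 0.1489z + -0.1206 = 0;  Δ = 0.5101;  z = -0.4268 or 0.2795 → z<0 root = -0.4268
x = 0.0518, y = -0.0307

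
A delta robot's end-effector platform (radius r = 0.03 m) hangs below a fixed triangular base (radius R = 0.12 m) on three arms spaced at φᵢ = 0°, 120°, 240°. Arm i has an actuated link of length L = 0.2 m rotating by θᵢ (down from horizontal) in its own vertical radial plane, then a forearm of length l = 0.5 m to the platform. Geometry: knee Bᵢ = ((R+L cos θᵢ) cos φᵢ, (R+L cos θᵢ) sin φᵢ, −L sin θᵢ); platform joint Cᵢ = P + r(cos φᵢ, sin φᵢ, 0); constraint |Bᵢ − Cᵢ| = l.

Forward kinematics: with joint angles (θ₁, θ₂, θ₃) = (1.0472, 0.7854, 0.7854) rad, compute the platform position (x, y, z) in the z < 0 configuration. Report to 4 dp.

(-0.0743, 0.0000, -0.5976)

arm 1 at φ=0.0°: e+L cos θ1 = 0.1900;  S1 = (0.1900, 0.0000, -0.1732)
S2 = (0.2314·cos120.0°, 0.2314·sin120.0°, -0.1414) = (-0.1157, 0.2004, -0.1414)
arm 3 at φ=240.0°: e+L cos θ3 = 0.2314;  S3 = (-0.1157, -0.2004, -0.1414)
subtract pairs → two planes through P
plane₁₂: -0.6114x+0.4008y+0.0636z = 0.0075
Cramer: x(z) = -0.0122+0.1040z;  y(z) = 0.0000-0.0000z
quadratic in z: (1.0108)z²+(0.3044)z+(-0.1791)=0, √Δ=0.9038 → z ∈ {-0.5976, 0.2965}; z = -0.5976 (taking z<0)
x = -0.0743, y = 0.0000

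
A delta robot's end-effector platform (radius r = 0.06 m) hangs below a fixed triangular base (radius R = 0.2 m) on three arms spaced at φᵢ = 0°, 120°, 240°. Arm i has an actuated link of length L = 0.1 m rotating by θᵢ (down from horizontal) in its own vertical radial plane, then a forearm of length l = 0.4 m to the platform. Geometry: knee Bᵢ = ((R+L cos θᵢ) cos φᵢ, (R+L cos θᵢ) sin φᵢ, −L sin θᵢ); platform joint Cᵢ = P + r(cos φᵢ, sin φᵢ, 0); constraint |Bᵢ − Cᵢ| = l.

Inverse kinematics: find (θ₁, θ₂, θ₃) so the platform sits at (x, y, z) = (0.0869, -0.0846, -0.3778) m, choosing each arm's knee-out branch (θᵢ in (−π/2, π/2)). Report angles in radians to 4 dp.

θ₁ = 0.1752, θ₂ = 1.3094, θ₃ = 0.5236

arm 1 (φ=0.0°): x'=0.0869, y'=-0.0846
  A=0.0531, B=-0.3778, C=(l²−L²−A²−y'²−z²)/(2L)=-0.0135
  γ=atan2(-0.3778,0.0531)=-1.4312;  ψ=arccos(-0.0355)=1.6063;  θ1=γ+ψ≈0.1752
φ2=120.0° → target in arm frame (-0.1167, -0.0330)
  A cos θ + B sin θ = C:  0.2567·cos θ + -0.3778·sin θ = -0.2986
  √(A²+B²)=0.4568;  θ2 = -0.9740+2.2833 ≈ 1.3094
arm 3 (φ=240.0°): x'=0.0298, y'=0.1176
  A cos θ + B sin θ = C:  0.1102·cos θ + -0.3778·sin θ = -0.0935
  γ=atan2(-0.3778,0.1102)=-1.2870;  ψ=arccos(-0.2375)=1.8106;  θ3=γ+ψ≈0.5236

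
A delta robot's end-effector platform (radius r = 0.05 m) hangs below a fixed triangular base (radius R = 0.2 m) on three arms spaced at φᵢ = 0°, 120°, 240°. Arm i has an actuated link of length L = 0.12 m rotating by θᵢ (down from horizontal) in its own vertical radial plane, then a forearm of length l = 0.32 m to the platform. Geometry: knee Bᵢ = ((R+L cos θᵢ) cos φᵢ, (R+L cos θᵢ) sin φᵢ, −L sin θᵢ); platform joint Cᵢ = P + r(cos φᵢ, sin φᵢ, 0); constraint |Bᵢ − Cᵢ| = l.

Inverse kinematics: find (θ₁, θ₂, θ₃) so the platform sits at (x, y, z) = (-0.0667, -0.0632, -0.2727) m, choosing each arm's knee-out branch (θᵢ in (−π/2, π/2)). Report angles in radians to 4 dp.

θ₁ = 1.1342, θ₂ = 0.8730, θ₃ = 0.0870

arm 1 (φ=0.0°): x'=-0.0667, y'=-0.0632
  A cos θ + B sin θ = C:  0.2167·cos θ + -0.2727·sin θ = -0.1555
  γ=atan2(-0.2727,0.2167)=-0.8993;  ψ=arccos(-0.4464)=2.0336;  θ1=γ+ψ≈1.1342
φ2=120.0° → target in arm frame (-0.0214, 0.0894)
  e−x'=0.1714;  (l²−L²−(e−x')²−y'²−z²)/2L = -0.0988
  √(A²+B²)=0.3221;  θ2 = -1.0097+1.8827 ≈ 0.8730
φ3=240.0° → target in arm frame (0.0881, -0.0262)
  A=0.0619, B=-0.2727, C=(l²−L²−A²−y'²−z²)/(2L)=0.0380
  √(A²+B²)=0.2796;  θ3 = -1.3475+1.4345 ≈ 0.0870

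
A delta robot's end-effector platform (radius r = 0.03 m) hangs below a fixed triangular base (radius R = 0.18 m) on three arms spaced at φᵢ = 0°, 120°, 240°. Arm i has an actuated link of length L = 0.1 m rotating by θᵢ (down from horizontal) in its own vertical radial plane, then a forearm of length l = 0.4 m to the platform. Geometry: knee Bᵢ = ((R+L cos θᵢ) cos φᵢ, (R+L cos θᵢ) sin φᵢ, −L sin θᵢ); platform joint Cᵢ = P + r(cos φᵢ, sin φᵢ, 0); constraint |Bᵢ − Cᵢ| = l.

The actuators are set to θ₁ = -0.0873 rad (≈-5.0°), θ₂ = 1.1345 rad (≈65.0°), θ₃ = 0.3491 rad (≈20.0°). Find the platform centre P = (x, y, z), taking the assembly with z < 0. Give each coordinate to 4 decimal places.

centre 1 = (0.2496·cos0.0°, 0.2496·sin0.0°, 0.0087) = (0.2496, 0.0000, 0.0087)
arm 2 at φ=120.0°: (R−r)+L cos θ2 = 0.1923;  centre 2 = (-0.0961, 0.1665, -0.0906)
centre 3 = (0.2440·cos240.0°, 0.2440·sin240.0°, -0.0342) = (-0.1220, -0.2113, -0.0342)
|centre ₂|²−|centre ₁|² = -0.0172;  |centre ₃|²−|centre ₁|² = -0.0017
[-0.6915 0.3330 -0.1987]·P = -0.0172;  [-0.7432 -0.4226 -0.0858]·P = -0.0017
det = 0.5397;  x = 0.0145+-0.2085z,  y = -0.0215+0.1636z
quadratic in z: (1.0703)z²+(0.0736)z+(-0.1042)=0, √Δ=0.6719 → z ∈ {-0.3483, 0.2795}; z = -0.3483 (taking z<0)
x = 0.0872, y = -0.0785

(0.0872, -0.0785, -0.3483)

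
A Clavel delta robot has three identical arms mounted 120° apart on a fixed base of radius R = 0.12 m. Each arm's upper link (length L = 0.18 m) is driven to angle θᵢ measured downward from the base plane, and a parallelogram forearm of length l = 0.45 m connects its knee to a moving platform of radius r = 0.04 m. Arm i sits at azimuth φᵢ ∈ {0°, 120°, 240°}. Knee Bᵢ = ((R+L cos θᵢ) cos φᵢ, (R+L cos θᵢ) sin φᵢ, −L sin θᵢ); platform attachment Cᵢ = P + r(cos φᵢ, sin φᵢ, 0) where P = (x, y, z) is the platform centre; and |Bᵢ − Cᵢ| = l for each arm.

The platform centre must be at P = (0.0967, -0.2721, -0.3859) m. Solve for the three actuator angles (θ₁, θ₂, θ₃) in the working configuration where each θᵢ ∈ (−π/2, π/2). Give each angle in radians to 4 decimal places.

arm 1 (φ=0.0°): x'=0.0967, y'=-0.2721
  A cos θ + B sin θ = C:  -0.0167·cos θ + -0.3859·sin θ = -0.1476
  θ1 = atan2(B,A) + arccos(C/0.3863) = 0.3488
arm 2 (φ=120.0°): x'=-0.2840, y'=0.0523
  A=0.3640, B=-0.3859, C=(l²−L²−A²−y'²−z²)/(2L)=-0.3168
  γ=atan2(-0.3859,0.3640)=-0.8146;  ψ=arccos(-0.5972)=2.2108;  θ2=γ+ψ≈1.3962
rotate P by −φ3: (0.1873, 0.2198, -0.3859)
  A cos θ + B sin θ = C:  -0.1073·cos θ + -0.3859·sin θ = -0.1073
  √(A²+B²)=0.4005;  θ3 = -1.8420+1.8421 ≈ 0.0001

θ₁ = 0.3488, θ₂ = 1.3962, θ₃ = 0.0001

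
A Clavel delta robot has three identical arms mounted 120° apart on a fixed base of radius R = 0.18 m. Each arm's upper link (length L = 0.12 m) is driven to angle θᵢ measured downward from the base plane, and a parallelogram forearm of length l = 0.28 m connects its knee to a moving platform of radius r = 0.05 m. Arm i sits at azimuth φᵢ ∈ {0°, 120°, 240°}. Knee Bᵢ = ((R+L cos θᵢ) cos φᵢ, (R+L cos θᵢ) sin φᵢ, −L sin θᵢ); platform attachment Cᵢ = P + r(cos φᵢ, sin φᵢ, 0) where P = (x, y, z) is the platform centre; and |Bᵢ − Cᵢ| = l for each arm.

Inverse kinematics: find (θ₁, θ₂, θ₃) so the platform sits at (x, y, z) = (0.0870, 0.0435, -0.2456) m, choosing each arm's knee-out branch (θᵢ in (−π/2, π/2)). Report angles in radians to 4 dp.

φ1=0.0° → target in arm frame (0.0870, 0.0435)
  A cos θ + B sin θ = C:  0.0430·cos θ + -0.2456·sin θ = -0.0003
  γ=atan2(-0.2456,0.0430)=-1.3975;  ψ=arccos(-0.0010)=1.5718;  θ1=γ+ψ≈0.1743
arm 2 (φ=120.0°): x'=-0.0058, y'=-0.0971
  e−x'=0.1358;  (l²−L²−(e−x')²−y'²−z²)/2L = -0.1008
  θ2 = atan2(B,A) + arccos(C/0.2807) = 0.8726
φ3=240.0° → target in arm frame (-0.0812, 0.0536)
  e−x'=0.2112;  (l²−L²−(e−x')²−y'²−z²)/2L = -0.1824
  √(A²+B²)=0.3239;  θ3 = -0.8606+2.1691 ≈ 1.3085

θ₁ = 0.1743, θ₂ = 0.8726, θ₃ = 1.3085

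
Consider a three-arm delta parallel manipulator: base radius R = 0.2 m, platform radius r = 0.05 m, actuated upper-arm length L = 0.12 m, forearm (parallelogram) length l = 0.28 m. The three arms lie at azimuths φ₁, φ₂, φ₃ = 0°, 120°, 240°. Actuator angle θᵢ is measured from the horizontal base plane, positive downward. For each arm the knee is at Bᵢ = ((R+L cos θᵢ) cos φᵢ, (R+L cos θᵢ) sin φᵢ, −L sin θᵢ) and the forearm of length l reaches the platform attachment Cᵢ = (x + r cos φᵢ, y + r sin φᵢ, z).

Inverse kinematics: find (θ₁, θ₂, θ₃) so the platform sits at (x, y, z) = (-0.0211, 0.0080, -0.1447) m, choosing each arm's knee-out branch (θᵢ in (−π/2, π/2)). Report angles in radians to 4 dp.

rotate P by −φ1: (-0.0211, 0.0080, -0.1447)
  A=0.1711, B=-0.1447, C=(l²−L²−A²−y'²−z²)/(2L)=0.0572
  √(A²+B²)=0.2241;  θ1 = -0.7020+1.3128 ≈ 0.6108
φ2=120.0° → target in arm frame (0.0175, 0.0143)
  e−x'=0.1325;  (l²−L²−(e−x')²−y'²−z²)/2L = 0.1054
  √(A²+B²)=0.1962;  θ2 = -0.8293+1.0037 ≈ 0.1744
arm 3 (φ=240.0°): x'=0.0036, y'=-0.0223
  e−x'=0.1464;  (l²−L²−(e−x')²−y'²−z²)/2L = 0.0881
  √(A²+B²)=0.2058;  θ3 = -0.7796+1.1286 ≈ 0.3490

θ₁ = 0.6108, θ₂ = 0.1744, θ₃ = 0.3490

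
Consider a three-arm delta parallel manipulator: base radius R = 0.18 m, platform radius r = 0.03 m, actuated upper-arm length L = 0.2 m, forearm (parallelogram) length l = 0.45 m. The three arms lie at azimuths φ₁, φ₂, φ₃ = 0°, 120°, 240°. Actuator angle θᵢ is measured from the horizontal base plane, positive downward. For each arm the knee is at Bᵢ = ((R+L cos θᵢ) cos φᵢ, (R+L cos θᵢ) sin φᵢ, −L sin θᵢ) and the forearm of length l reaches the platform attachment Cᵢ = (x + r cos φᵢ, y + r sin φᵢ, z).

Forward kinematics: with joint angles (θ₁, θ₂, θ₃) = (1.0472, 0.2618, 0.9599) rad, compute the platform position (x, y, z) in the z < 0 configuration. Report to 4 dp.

arm 1 at φ=0.0°: (R−r)+L cos θ1 = 0.2500;  O1 = (0.2500, 0.0000, -0.1732)
O2 = (0.3432·cos120.0°, 0.3432·sin120.0°, -0.0518) = (-0.1716, 0.2972, -0.0518)
arm 3 at φ=240.0°: (R−r)+L cos θ3 = 0.2647;  O3 = (-0.1324, -0.2293, -0.1638)
eliminate P² terms by subtracting sphere 1 from 2 and 3
linear system: -0.8432x+0.5944y = 0.0280−0.2429z; -0.7647x+-0.4585y = 0.0044−0.0188z
det = 0.8412;  x = -0.0184+0.1456z,  y = 0.0210+-0.2020z
sphere 1 gives Az²+Bz+C=0 with A=1.0620, B=0.2598, C=-0.1000;  B²−4AC=0.4925;  roots -0.4527, 0.2081;  negative root z = -0.4527
x = -0.0843, y = 0.1124

(-0.0843, 0.1124, -0.4527)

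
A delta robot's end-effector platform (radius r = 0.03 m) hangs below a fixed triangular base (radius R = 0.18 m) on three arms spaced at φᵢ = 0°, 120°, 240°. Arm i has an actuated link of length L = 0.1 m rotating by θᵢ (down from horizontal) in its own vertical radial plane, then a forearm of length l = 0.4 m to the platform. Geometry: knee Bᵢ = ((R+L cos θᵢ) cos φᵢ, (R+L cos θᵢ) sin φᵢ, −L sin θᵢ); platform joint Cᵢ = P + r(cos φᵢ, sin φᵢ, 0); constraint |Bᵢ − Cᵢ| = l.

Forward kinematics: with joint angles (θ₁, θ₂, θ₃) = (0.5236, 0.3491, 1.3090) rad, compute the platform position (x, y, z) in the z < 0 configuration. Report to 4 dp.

(0.0374, 0.0973, -0.3829)

centre 1 = (0.2366·cos0.0°, 0.2366·sin0.0°, -0.0500) = (0.2366, 0.0000, -0.0500)
arm 2 at φ=120.0°: e+L cos θ2 = 0.2440;  centre 2 = (-0.1220, 0.2113, -0.0342)
φ3=240.0°: virtual centre (-0.0879, -0.1523, -0.0966), radius l
subtract pairs → two planes through P
linear system: -0.7172x+0.4226y = 0.0022−0.0316z; -0.6491x+-0.3046y = -0.0182−-0.0932z
Cramer: x(z) = 0.0143-0.0604z;  y(z) = 0.0294-0.1772z
sphere 1 gives Az²+Bz+C=0 with A=1.0351, B=0.1164, C=-0.1072;  B²−4AC=0.4574;  roots -0.3829, 0.2705;  negative root z = -0.3829
x = 0.0374, y = 0.0973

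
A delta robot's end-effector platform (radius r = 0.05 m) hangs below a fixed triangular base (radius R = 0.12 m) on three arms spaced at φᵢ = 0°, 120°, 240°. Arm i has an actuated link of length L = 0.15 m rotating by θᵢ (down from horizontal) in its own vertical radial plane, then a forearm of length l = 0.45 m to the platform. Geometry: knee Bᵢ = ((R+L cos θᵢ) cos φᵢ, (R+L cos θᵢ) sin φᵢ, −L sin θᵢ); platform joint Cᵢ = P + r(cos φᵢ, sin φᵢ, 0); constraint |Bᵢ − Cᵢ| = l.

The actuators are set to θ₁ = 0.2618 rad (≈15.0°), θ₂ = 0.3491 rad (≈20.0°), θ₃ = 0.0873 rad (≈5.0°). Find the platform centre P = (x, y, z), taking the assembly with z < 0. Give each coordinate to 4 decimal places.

S1 = (0.2149·cos0.0°, 0.2149·sin0.0°, -0.0388) = (0.2149, 0.0000, -0.0388)
S2 = (0.2110·cos120.0°, 0.2110·sin120.0°, -0.0513) = (-0.1055, 0.1827, -0.0513)
arm 3 at φ=240.0°: e+L cos θ3 = 0.2194;  S3 = (-0.1097, -0.1900, -0.0131)
|S₂|²−|S₁|² = -0.0006;  |S₃|²−|S₁|² = 0.0006
plane₁₂: -0.6407x+0.3654y+-0.0250z = -0.0006
det = 0.4807;  x = 0.0000+0.0194z,  y = -0.0016+0.1023z
into |P−S₁|² = l²: 1.0109z² + 0.0690z + -0.1548 = 0;  Δ = 0.6306;  z = -0.4269 or 0.3587 → z<0 root = -0.4269
x = -0.0083, y = -0.0453

(-0.0083, -0.0453, -0.4269)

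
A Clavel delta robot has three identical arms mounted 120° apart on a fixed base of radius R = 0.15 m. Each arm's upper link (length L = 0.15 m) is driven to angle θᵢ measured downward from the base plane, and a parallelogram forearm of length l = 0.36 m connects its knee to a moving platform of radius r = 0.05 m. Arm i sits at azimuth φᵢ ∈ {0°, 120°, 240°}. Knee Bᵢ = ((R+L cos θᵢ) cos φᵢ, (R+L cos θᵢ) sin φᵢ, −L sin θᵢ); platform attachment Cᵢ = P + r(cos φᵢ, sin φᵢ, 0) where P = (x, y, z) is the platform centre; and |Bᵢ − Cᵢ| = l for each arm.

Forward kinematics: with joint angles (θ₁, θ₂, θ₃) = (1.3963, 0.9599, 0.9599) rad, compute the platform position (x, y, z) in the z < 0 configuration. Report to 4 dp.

centre 1 = (0.1260·cos0.0°, 0.1260·sin0.0°, -0.1477) = (0.1260, 0.0000, -0.1477)
φ2=120.0°: virtual centre (-0.0930, 0.1611, -0.1229), radius l
φ3=240.0°: virtual centre (-0.0930, -0.1611, -0.1229), radius l
|centre ₂|²−|centre ₁|² = 0.0120;  |centre ₃|²−|centre ₁|² = 0.0120
[-0.4381 0.3222 0.0497]·P = 0.0120;  [-0.4381 -0.3222 0.0497]·P = 0.0120
Cramer: x(z) = -0.0274+0.1134z;  y(z) = 0.0000-0.0000z
sphere 1 gives Az²+Bz+C=0 with A=1.0129, B=0.2606, C=-0.0842;  B²−4AC=0.4092;  roots -0.4444, 0.1871;  negative root z = -0.4444
x = -0.0778, y = 0.0000

(-0.0778, 0.0000, -0.4444)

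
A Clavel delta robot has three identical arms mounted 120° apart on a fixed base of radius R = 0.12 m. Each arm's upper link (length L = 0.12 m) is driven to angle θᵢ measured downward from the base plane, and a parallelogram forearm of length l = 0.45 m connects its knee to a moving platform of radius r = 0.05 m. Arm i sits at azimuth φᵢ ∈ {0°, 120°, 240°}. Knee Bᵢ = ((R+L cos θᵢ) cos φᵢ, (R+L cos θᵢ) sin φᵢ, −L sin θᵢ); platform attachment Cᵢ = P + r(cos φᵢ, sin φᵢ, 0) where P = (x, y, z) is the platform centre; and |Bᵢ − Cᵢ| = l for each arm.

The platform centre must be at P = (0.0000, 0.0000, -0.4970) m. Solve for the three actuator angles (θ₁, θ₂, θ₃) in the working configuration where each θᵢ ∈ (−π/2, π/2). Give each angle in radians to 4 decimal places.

θ₁ = 0.6982, θ₂ = 0.6982, θ₃ = 0.6982

rotate P by −φ1: (0.0000, 0.0000, -0.4970)
  A cos θ + B sin θ = C:  0.0700·cos θ + -0.4970·sin θ = -0.2659
  √(A²+B²)=0.5019;  θ1 = -1.4309+2.1291 ≈ 0.6982
arm 2 (φ=120.0°): x'=0.0000, y'=0.0000
  e−x'=0.0700;  (l²−L²−(e−x')²−y'²−z²)/2L = -0.2659
  γ=atan2(-0.4970,0.0700)=-1.4309;  ψ=arccos(-0.5297)=2.1291;  θ2=γ+ψ≈0.6982
rotate P by −φ3: (0.0000, 0.0000, -0.4970)
  A cos θ + B sin θ = C:  0.0700·cos θ + -0.4970·sin θ = -0.2659
  θ3 = atan2(B,A) + arccos(C/0.5019) = 0.6982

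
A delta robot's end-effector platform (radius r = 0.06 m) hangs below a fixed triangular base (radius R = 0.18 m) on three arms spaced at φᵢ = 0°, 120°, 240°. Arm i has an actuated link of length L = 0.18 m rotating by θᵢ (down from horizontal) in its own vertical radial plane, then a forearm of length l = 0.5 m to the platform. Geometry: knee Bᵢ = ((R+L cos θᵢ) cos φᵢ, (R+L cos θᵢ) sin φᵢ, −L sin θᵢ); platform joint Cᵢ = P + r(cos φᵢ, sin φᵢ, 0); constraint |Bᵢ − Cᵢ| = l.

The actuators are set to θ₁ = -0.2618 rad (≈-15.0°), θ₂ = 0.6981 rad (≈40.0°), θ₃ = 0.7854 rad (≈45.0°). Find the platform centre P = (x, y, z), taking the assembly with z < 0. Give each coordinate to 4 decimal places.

centre 1 = (0.2939·cos0.0°, 0.2939·sin0.0°, 0.0466) = (0.2939, 0.0000, 0.0466)
arm 2 at φ=120.0°: e+L cos θ2 = 0.2579;  centre 2 = (-0.1289, 0.2233, -0.1157)
arm 3 at φ=240.0°: e+L cos θ3 = 0.2473;  centre 3 = (-0.1236, -0.2141, -0.1273)
subtract pairs → two planes through P
linear system: -0.8456x+0.4467y = -0.0086−-0.3246z; -0.8350x+-0.4283y = -0.0112−-0.3477z
Cramer: x(z) = 0.0118-0.4004z;  y(z) = 0.0031-0.0313z
quadratic in z: (1.1613)z²+(0.1325)z+(-0.1683)=0, √Δ=0.8940 → z ∈ {-0.4419, 0.3279}; z = -0.4419 (taking z<0)
x = 0.1888, y = 0.0169

(0.1888, 0.0169, -0.4419)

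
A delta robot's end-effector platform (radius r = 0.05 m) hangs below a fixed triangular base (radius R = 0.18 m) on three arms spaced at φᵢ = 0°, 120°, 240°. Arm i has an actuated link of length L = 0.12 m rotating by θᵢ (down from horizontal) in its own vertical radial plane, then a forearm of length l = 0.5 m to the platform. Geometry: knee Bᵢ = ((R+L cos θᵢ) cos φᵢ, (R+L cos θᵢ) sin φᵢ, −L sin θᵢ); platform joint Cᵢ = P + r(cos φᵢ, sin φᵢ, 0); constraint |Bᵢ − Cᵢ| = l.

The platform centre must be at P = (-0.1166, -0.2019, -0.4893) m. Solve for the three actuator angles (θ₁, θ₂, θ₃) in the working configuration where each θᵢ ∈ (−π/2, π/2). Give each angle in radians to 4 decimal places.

rotate P by −φ1: (-0.1166, -0.2019, -0.4893)
  A=0.2466, B=-0.4893, C=(l²−L²−A²−y'²−z²)/(2L)=-0.4391
  √(A²+B²)=0.5479;  θ1 = -1.1040+2.5005 ≈ 1.3965
φ2=120.0° → target in arm frame (-0.1166, 0.2019)
  e−x'=0.2466;  (l²−L²−(e−x')²−y'²−z²)/2L = -0.4391
  √(A²+B²)=0.5479;  θ2 = -1.1040+2.5004 ≈ 1.3963
φ3=240.0° → target in arm frame (0.2332, 0.0000)
  e−x'=-0.1032;  (l²−L²−(e−x')²−y'²−z²)/2L = -0.0602
  √(A²+B²)=0.5001;  θ3 = -1.7786+1.6915 ≈ -0.0870

θ₁ = 1.3965, θ₂ = 1.3963, θ₃ = -0.0870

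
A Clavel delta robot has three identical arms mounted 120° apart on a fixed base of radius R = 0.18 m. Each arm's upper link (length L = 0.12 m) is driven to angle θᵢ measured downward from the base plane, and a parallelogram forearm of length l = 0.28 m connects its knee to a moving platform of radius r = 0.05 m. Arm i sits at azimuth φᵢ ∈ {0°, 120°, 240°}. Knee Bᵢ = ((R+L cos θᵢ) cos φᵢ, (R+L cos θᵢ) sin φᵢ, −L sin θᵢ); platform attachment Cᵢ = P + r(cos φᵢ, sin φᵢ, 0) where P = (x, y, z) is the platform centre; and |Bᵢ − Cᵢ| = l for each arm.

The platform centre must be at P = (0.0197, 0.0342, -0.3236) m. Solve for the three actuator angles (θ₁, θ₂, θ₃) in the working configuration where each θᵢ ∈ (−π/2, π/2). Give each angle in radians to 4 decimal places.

θ₁ = 1.0477, θ₂ = 1.0473, θ₃ = 1.3965

φ1=0.0° → target in arm frame (0.0197, 0.0342)
  A cos θ + B sin θ = C:  0.1103·cos θ + -0.3236·sin θ = -0.2252
  √(A²+B²)=0.3419;  θ1 = -1.2423+2.2900 ≈ 1.0477
φ2=120.0° → target in arm frame (0.0198, -0.0342)
  e−x'=0.1102;  (l²−L²−(e−x')²−y'²−z²)/2L = -0.2251
  √(A²+B²)=0.3419;  θ2 = -1.2425+2.2897 ≈ 1.0473
rotate P by −φ3: (-0.0395, 0.0000, -0.3236)
  A cos θ + B sin θ = C:  0.1695·cos θ + -0.3236·sin θ = -0.2893
  θ3 = atan2(B,A) + arccos(C/0.3653) = 1.3965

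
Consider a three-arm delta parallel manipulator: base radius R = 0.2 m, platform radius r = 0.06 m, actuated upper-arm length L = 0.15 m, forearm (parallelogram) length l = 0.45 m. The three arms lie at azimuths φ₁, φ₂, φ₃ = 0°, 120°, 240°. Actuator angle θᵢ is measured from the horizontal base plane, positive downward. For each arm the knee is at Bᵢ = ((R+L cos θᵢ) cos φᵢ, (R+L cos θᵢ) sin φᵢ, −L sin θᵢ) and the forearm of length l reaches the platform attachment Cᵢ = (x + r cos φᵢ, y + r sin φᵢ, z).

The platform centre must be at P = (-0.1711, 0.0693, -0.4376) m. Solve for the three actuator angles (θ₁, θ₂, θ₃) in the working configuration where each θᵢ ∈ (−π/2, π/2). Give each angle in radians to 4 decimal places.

rotate P by −φ1: (-0.1711, 0.0693, -0.4376)
  A cos θ + B sin θ = C:  0.3111·cos θ + -0.4376·sin θ = -0.3769
  γ=atan2(-0.4376,0.3111)=-0.9528;  ψ=arccos(-0.7020)=2.3490;  θ1=γ+ψ≈1.3963
φ2=120.0° → target in arm frame (0.1456, 0.1135)
  A=-0.0056, B=-0.4376, C=(l²−L²−A²−y'²−z²)/(2L)=-0.0814
  √(A²+B²)=0.4376;  θ2 = -1.5835+1.7578 ≈ 0.1743
φ3=240.0° → target in arm frame (0.0255, -0.1828)
  A cos θ + B sin θ = C:  0.1145·cos θ + -0.4376·sin θ = -0.1934
  γ=atan2(-0.4376,0.1145)=-1.3150;  ψ=arccos(-0.4276)=2.0126;  θ3=γ+ψ≈0.6977

θ₁ = 1.3963, θ₂ = 0.1743, θ₃ = 0.6977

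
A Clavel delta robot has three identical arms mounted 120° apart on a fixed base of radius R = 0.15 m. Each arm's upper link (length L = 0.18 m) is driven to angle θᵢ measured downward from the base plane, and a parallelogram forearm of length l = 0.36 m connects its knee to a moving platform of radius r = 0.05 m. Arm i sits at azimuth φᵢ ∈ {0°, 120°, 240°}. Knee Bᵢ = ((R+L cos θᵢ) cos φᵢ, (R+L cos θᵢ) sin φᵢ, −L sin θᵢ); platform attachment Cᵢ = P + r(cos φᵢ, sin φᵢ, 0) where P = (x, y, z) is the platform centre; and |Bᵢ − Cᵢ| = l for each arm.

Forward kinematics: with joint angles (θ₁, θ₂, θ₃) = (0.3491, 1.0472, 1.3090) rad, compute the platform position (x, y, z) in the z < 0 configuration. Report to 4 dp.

(0.1472, 0.0503, -0.3965)

S1 = (0.2691·cos0.0°, 0.2691·sin0.0°, -0.0616) = (0.2691, 0.0000, -0.0616)
arm 2 at φ=120.0°: e+L cos θ2 = 0.1900;  S2 = (-0.0950, 0.1645, -0.1559)
arm 3 at φ=240.0°: e+L cos θ3 = 0.1466;  S3 = (-0.0733, -0.1269, -0.1739)
eliminate P² terms by subtracting sphere 1 from 2 and 3
[-0.7283 0.3291 -0.1886]·P = -0.0158;  [-0.6849 -0.2539 -0.2246]·P = -0.0245
Cramer: x(z) = 0.0295-0.2969z;  y(z) = 0.0171-0.0838z
into |P−S₁|² = l²: 1.0952z² + 0.2626z + -0.0681 = 0;  Δ = 0.3671;  z = -0.3965 or 0.1567 → z<0 root = -0.3965
x = 0.1472, y = 0.0503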